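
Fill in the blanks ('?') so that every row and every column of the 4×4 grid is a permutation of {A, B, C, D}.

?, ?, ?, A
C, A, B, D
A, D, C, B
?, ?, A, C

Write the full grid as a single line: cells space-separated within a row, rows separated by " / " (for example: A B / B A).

Cell (r1,c3): row 1 has {A}; column 3 has {A,B,C} → D.
Cell (r4,c2): row 4 has {A,C}; column 2 has {A,D} → B.
Cell (r1,c1): row 1 has {A,D}; column 1 has {A,C} → B.
Cell (r1,c2): row 1 has {A,B,D}; column 2 has {A,B,D} → C.
Cell (r4,c1): row 4 has {A,B,C}; column 1 has {A,B,C} → D.

B C D A / C A B D / A D C B / D B A C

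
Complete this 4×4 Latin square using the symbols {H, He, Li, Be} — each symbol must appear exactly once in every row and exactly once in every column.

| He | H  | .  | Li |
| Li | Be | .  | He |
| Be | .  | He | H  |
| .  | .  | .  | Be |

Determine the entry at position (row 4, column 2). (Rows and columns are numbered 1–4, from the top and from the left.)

Cell (r1,c3): row 1 has {H,He,Li}; column 3 has {He} → Be.
Cell (r2,c3): row 2 has {He,Li,Be}; column 3 has {He,Be} → H.
Cell (r3,c2): row 3 has {H,He,Be}; column 2 has {H,Be} → Li.
Cell (r4,c1): row 4 has {Be}; column 1 has {He,Li,Be} → H.
Cell (r4,c2): row 4 has {H,Be}; column 2 has {H,Li,Be} → He.

He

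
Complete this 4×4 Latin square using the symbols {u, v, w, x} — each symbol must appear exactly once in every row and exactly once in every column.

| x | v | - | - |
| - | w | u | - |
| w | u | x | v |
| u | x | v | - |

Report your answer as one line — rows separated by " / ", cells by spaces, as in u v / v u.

(r1,c3) = w
(r1,c4) = u
(r2,c1) = v
(r2,c4) = x
(r4,c4) = w

x v w u / v w u x / w u x v / u x v w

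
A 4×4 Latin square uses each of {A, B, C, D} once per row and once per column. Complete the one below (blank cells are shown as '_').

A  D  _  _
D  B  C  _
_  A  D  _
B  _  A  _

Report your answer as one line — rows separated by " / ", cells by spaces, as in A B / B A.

At row 1, column 3: row 1 has {A,D}; column 3 has {A,C,D}; that leaves B.
At row 1, column 4: row 1 has {A,B,D}; column 4 is empty so far; that leaves C.
At row 2, column 4: row 2 has {B,C,D}; column 4 has {C}; that leaves A.
At row 3, column 1: row 3 has {A,D}; column 1 has {A,B,D}; that leaves C.
At row 3, column 4: row 3 has {A,C,D}; column 4 has {A,C}; that leaves B.
At row 4, column 2: row 4 has {A,B}; column 2 has {A,B,D}; that leaves C.
At row 4, column 4: row 4 has {A,B,C}; column 4 has {A,B,C}; that leaves D.

A D B C / D B C A / C A D B / B C A D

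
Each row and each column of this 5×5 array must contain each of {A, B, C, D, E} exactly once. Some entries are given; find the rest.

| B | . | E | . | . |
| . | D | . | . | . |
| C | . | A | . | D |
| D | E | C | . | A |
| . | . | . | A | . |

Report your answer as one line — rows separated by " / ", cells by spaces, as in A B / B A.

B A E D C / A D B C E / C B A E D / D E C B A / E C D A B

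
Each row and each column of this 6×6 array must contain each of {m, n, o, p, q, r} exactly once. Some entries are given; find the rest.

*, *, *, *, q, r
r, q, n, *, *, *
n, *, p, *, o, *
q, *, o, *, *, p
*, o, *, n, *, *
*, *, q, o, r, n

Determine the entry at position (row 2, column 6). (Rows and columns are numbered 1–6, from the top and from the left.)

o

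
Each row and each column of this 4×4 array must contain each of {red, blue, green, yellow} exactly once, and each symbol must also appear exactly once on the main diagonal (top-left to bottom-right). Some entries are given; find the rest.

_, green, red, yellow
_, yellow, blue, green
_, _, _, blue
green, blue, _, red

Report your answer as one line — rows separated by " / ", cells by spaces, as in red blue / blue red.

blue green red yellow / red yellow blue green / yellow red green blue / green blue yellow red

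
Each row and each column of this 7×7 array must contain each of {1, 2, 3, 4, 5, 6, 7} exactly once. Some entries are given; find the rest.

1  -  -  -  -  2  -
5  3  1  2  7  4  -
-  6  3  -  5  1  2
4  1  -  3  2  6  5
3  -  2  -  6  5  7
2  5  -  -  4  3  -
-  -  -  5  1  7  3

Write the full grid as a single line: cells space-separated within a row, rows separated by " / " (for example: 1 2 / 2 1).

row 1 has {1,2}; column 5 has {1,2,4,5,6,7} — only 3 is left for (r1,c5).
row 2 has {1,2,3,4,5,7}; column 7 has {2,3,5,7} — only 6 is left for (r2,c7).
row 3 has {1,2,3,5,6}; column 1 has {1,2,3,4,5} — only 7 is left for (r3,c1).
row 3 has {1,2,3,5,6,7}; column 4 has {2,3,5} — only 4 is left for (r3,c4).
row 4 has {1,2,3,4,5,6}; column 3 has {1,2,3} — only 7 is left for (r4,c3).
row 5 has {2,3,5,6,7}; column 2 has {1,3,5,6} — only 4 is left for (r5,c2).
row 5 has {2,3,4,5,6,7}; column 4 has {2,3,4,5} — only 1 is left for (r5,c4).
row 6 has {2,3,4,5}; column 3 has {1,2,3,7} — only 6 is left for (r6,c3).
row 6 has {2,3,4,5,6}; column 4 has {1,2,3,4,5} — only 7 is left for (r6,c4).
row 6 has {2,3,4,5,6,7}; column 7 has {2,3,5,6,7} — only 1 is left for (r6,c7).
row 7 has {1,3,5,7}; column 1 has {1,2,3,4,5,7} — only 6 is left for (r7,c1).
row 7 has {1,3,5,6,7}; column 2 has {1,3,4,5,6} — only 2 is left for (r7,c2).
row 7 has {1,2,3,5,6,7}; column 3 has {1,2,3,6,7} — only 4 is left for (r7,c3).
row 1 has {1,2,3}; column 2 has {1,2,3,4,5,6} — only 7 is left for (r1,c2).
row 1 has {1,2,3,7}; column 3 has {1,2,3,4,6,7} — only 5 is left for (r1,c3).
row 1 has {1,2,3,5,7}; column 4 has {1,2,3,4,5,7} — only 6 is left for (r1,c4).
row 1 has {1,2,3,5,6,7}; column 7 has {1,2,3,5,6,7} — only 4 is left for (r1,c7).

1 7 5 6 3 2 4 / 5 3 1 2 7 4 6 / 7 6 3 4 5 1 2 / 4 1 7 3 2 6 5 / 3 4 2 1 6 5 7 / 2 5 6 7 4 3 1 / 6 2 4 5 1 7 3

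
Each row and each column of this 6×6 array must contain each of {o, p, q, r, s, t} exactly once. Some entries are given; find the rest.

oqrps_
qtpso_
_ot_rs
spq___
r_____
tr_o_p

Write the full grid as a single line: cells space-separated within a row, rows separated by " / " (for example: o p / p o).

o q r p s t / q t p s o r / p o t q r s / s p q r t o / r s o t p q / t r s o q p

(r1,c6): row 1 has {o,p,q,r,s}; column 6 has {p,s}, so it must be t.
(r2,c6): row 2 has {o,p,q,s,t}; column 6 has {p,s,t}, so it must be r.
(r3,c1): row 3 has {o,r,s,t}; column 1 has {o,q,r,s,t}, so it must be p.
(r3,c4): row 3 has {o,p,r,s,t}; column 4 has {o,p,s}, so it must be q.
(r4,c5): row 4 has {p,q,s}; column 5 has {o,r,s}, so it must be t.
(r4,c6): row 4 has {p,q,s,t}; column 6 has {p,r,s,t}, so it must be o.
(r5,c2): row 5 has {r}; column 2 has {o,p,q,r,t}, so it must be s.
(r5,c3): row 5 has {r,s}; column 3 has {p,q,r,t}, so it must be o.
(r5,c4): row 5 has {o,r,s}; column 4 has {o,p,q,s}, so it must be t.
(r5,c6): row 5 has {o,r,s,t}; column 6 has {o,p,r,s,t}, so it must be q.
(r6,c3): row 6 has {o,p,r,t}; column 3 has {o,p,q,r,t}, so it must be s.
(r6,c5): row 6 has {o,p,r,s,t}; column 5 has {o,r,s,t}, so it must be q.
(r4,c4): row 4 has {o,p,q,s,t}; column 4 has {o,p,q,s,t}, so it must be r.
(r5,c5): row 5 has {o,q,r,s,t}; column 5 has {o,q,r,s,t}, so it must be p.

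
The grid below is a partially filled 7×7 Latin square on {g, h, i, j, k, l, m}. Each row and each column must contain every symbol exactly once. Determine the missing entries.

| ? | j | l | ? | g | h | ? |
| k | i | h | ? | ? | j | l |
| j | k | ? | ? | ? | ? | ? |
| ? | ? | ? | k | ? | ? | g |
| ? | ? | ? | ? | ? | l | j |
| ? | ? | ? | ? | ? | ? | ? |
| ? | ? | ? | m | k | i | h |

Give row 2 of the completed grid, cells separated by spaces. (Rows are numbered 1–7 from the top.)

Cell (r1,c4): row 1 has {g,h,j,l}; column 4 has {k,m} → i.
Cell (r2,c4): row 2 has {h,i,j,k,l}; column 4 has {i,k,m} → g.
Cell (r2,c5): row 2 has {g,h,i,j,k,l}; column 5 has {g,k} → m.

k i h g m j l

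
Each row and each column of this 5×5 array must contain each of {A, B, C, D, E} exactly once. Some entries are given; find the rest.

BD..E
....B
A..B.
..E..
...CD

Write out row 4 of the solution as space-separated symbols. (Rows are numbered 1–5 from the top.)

C B E D A

(r1,c4) = A
(r3,c5) = C
(r4,c4) = D
(r4,c5) = A
(r5,c1) = E
(r1,c3) = C
(r2,c4) = E
(r3,c2) = E
(r3,c3) = D
(r4,c1) = C
(r4,c2) = B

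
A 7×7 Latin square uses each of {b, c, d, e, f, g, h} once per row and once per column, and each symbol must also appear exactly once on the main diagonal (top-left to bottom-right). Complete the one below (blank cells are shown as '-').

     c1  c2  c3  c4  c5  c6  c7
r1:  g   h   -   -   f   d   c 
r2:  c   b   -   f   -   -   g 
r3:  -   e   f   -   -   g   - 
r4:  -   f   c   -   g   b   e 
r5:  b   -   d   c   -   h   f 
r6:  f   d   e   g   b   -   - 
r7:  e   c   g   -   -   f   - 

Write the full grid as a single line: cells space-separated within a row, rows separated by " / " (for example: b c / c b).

g h b e f d c / c b h f d e g / h e f d c g b / d f c h g b e / b g d c e h f / f d e g b c h / e c g b h f d

(r1,c3): row 1 has {c,d,f,g,h}; column 3 has {c,d,e,f,g}, so it must be b.
(r1,c4): row 1 has {b,c,d,f,g,h}; column 4 has {c,f,g}, so it must be e.
(r2,c3): row 2 has {b,c,f,g}; column 3 has {b,c,d,e,f,g}, so it must be h.
(r2,c6): row 2 has {b,c,f,g,h}; column 6 has {b,d,f,g,h}, so it must be e.
(r5,c2): row 5 has {b,c,d,f,h}; column 2 has {b,c,d,e,f,h}, so it must be g.
(r5,c5): row 5 has {b,c,d,f,g,h}; column 5 has {b,f,g}; the diagonal has {b,f,g}, so it must be e.
(r6,c6): row 6 has {b,d,e,f,g}; column 6 has {b,d,e,f,g,h}; the diagonal has {b,e,f,g}, so it must be c.
(r6,c7): row 6 has {b,c,d,e,f,g}; column 7 has {c,e,f,g}, so it must be h.
(r7,c7): row 7 has {c,e,f,g}; column 7 has {c,e,f,g,h}; the diagonal has {b,c,e,f,g}, so it must be d.
(r2,c5): row 2 has {b,c,e,f,g,h}; column 5 has {b,e,f,g}, so it must be d.
(r3,c7): row 3 has {e,f,g}; column 7 has {c,d,e,f,g,h}, so it must be b.
(r4,c4): row 4 has {b,c,e,f,g}; column 4 has {c,e,f,g}; the diagonal has {b,c,d,e,f,g}, so it must be h.
(r7,c4): row 7 has {c,d,e,f,g}; column 4 has {c,e,f,g,h}, so it must be b.
(r7,c5): row 7 has {b,c,d,e,f,g}; column 5 has {b,d,e,f,g}, so it must be h.
(r3,c4): row 3 has {b,e,f,g}; column 4 has {b,c,e,f,g,h}, so it must be d.
(r3,c5): row 3 has {b,d,e,f,g}; column 5 has {b,d,e,f,g,h}, so it must be c.
(r4,c1): row 4 has {b,c,e,f,g,h}; column 1 has {b,c,e,f,g}, so it must be d.
(r3,c1): row 3 has {b,c,d,e,f,g}; column 1 has {b,c,d,e,f,g}, so it must be h.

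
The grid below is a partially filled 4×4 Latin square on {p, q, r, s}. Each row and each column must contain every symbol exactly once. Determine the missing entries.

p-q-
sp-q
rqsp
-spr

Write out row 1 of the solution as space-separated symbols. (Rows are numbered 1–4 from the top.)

p r q s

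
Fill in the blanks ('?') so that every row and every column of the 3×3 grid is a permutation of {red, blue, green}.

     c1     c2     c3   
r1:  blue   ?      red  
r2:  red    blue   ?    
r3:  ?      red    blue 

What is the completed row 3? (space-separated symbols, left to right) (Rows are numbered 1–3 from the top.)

green red blue

row 1 has {red,blue}; column 2 has {red,blue} — only green is left for (r1,c2).
row 2 has {red,blue}; column 3 has {red,blue} — only green is left for (r2,c3).
row 3 has {red,blue}; column 1 has {red,blue} — only green is left for (r3,c1).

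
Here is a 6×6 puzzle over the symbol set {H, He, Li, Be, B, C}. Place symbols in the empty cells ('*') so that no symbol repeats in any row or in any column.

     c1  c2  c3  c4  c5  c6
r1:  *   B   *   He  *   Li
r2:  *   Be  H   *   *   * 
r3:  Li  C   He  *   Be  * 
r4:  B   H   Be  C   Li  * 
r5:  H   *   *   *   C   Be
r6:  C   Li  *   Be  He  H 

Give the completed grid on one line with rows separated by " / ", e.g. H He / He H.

Be B C He H Li / He Be H Li B C / Li C He H Be B / B H Be C Li He / H He Li B C Be / C Li B Be He H

At row 1, column 1: row 1 has {He,Li,B}; column 1 has {H,Li,B,C}; that leaves Be.
At row 1, column 3: row 1 has {He,Li,Be,B}; column 3 has {H,He,Be}; that leaves C.
At row 1, column 5: row 1 has {He,Li,Be,B,C}; column 5 has {He,Li,Be,C}; that leaves H.
At row 2, column 1: row 2 has {H,Be}; column 1 has {H,Li,Be,B,C}; that leaves He.
At row 2, column 5: row 2 has {H,He,Be}; column 5 has {H,He,Li,Be,C}; that leaves B.
At row 2, column 6: row 2 has {H,He,Be,B}; column 6 has {H,Li,Be}; that leaves C.
At row 3, column 6: row 3 has {He,Li,Be,C}; column 6 has {H,Li,Be,C}; that leaves B.
At row 4, column 6: row 4 has {H,Li,Be,B,C}; column 6 has {H,Li,Be,B,C}; that leaves He.
At row 5, column 2: row 5 has {H,Be,C}; column 2 has {H,Li,Be,B,C}; that leaves He.
At row 6, column 3: row 6 has {H,He,Li,Be,C}; column 3 has {H,He,Be,C}; that leaves B.
At row 2, column 4: row 2 has {H,He,Be,B,C}; column 4 has {He,Be,C}; that leaves Li.
At row 3, column 4: row 3 has {He,Li,Be,B,C}; column 4 has {He,Li,Be,C}; that leaves H.
At row 5, column 3: row 5 has {H,He,Be,C}; column 3 has {H,He,Be,B,C}; that leaves Li.
At row 5, column 4: row 5 has {H,He,Li,Be,C}; column 4 has {H,He,Li,Be,C}; that leaves B.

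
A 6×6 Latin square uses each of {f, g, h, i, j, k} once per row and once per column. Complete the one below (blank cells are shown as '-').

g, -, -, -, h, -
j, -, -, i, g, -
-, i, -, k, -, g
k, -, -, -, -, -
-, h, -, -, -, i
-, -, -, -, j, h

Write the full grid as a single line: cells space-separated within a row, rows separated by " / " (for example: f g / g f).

row 3 has {g,i,k}; column 5 has {g,h,j} — only f is left for (r3,c5).
row 4 has {k}; column 5 has {f,g,h,j} — only i is left for (r4,c5).
row 5 has {h,i}; column 1 has {g,j,k} — only f is left for (r5,c1).
row 5 has {f,h,i}; column 5 has {f,g,h,i,j} — only k is left for (r5,c5).
row 6 has {h,j}; column 1 has {f,g,j,k} — only i is left for (r6,c1).
row 3 has {f,g,i,k}; column 1 has {f,g,i,j,k} — only h is left for (r3,c1).
row 3 has {f,g,h,i,k}; column 3 is empty so far — only j is left for (r3,c3).
row 5 has {f,h,i,k}; column 3 has {j} — only g is left for (r5,c3).
row 5 has {f,g,h,i,k}; column 4 has {i,k} — only j is left for (r5,c4).
row 1 has {g,h}; column 4 has {i,j,k} — only f is left for (r1,c4).
row 6 has {h,i,j}; column 4 has {f,i,j,k} — only g is left for (r6,c4).
row 4 has {i,k}; column 4 has {f,g,i,j,k} — only h is left for (r4,c4).
row 4 has {h,i,k}; column 3 has {g,j} — only f is left for (r4,c3).
row 4 has {f,h,i,k}; column 6 has {g,h,i} — only j is left for (r4,c6).
row 6 has {g,h,i,j}; column 3 has {f,g,j} — only k is left for (r6,c3).
row 1 has {f,g,h}; column 3 has {f,g,j,k} — only i is left for (r1,c3).
row 1 has {f,g,h,i}; column 6 has {g,h,i,j} — only k is left for (r1,c6).
row 2 has {g,i,j}; column 3 has {f,g,i,j,k} — only h is left for (r2,c3).
row 2 has {g,h,i,j}; column 6 has {g,h,i,j,k} — only f is left for (r2,c6).
row 4 has {f,h,i,j,k}; column 2 has {h,i} — only g is left for (r4,c2).
row 6 has {g,h,i,j,k}; column 2 has {g,h,i} — only f is left for (r6,c2).
row 1 has {f,g,h,i,k}; column 2 has {f,g,h,i} — only j is left for (r1,c2).
row 2 has {f,g,h,i,j}; column 2 has {f,g,h,i,j} — only k is left for (r2,c2).

g j i f h k / j k h i g f / h i j k f g / k g f h i j / f h g j k i / i f k g j h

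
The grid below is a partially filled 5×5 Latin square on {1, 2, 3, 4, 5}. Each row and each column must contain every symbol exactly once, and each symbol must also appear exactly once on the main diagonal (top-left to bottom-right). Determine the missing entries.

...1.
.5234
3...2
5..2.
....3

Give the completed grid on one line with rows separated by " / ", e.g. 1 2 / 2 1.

4 2 3 1 5 / 1 5 2 3 4 / 3 4 1 5 2 / 5 3 4 2 1 / 2 1 5 4 3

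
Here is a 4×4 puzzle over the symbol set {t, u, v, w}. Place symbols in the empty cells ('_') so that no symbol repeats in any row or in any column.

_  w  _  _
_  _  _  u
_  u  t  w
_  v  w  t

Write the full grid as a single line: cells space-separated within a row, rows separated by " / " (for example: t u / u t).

At row 1, column 4: row 1 has {w}; column 4 has {t,u,w}; that leaves v.
At row 2, column 2: row 2 has {u}; column 2 has {u,v,w}; that leaves t.
At row 2, column 3: row 2 has {t,u}; column 3 has {t,w}; that leaves v.
At row 3, column 1: row 3 has {t,u,w}; column 1 is empty so far; that leaves v.
At row 4, column 1: row 4 has {t,v,w}; column 1 has {v}; that leaves u.
At row 1, column 1: row 1 has {v,w}; column 1 has {u,v}; that leaves t.
At row 1, column 3: row 1 has {t,v,w}; column 3 has {t,v,w}; that leaves u.
At row 2, column 1: row 2 has {t,u,v}; column 1 has {t,u,v}; that leaves w.

t w u v / w t v u / v u t w / u v w t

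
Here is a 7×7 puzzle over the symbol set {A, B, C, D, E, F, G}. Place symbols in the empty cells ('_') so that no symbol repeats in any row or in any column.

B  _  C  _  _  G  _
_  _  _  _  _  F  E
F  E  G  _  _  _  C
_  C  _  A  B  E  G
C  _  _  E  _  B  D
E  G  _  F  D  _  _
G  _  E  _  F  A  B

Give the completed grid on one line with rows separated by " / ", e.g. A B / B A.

At row 1, column 4: row 1 has {B,C,G}; column 4 has {A,E,F}; that leaves D.
At row 3, column 4: row 3 has {C,E,F,G}; column 4 has {A,D,E,F}; that leaves B.
At row 3, column 5: row 3 has {B,C,E,F,G}; column 5 has {B,D,F}; that leaves A.
At row 3, column 6: row 3 has {A,B,C,E,F,G}; column 6 has {A,B,E,F,G}; that leaves D.
At row 4, column 1: row 4 has {A,B,C,E,G}; column 1 has {B,C,E,F,G}; that leaves D.
At row 4, column 3: row 4 has {A,B,C,D,E,G}; column 3 has {C,E,G}; that leaves F.
At row 5, column 3: row 5 has {B,C,D,E}; column 3 has {C,E,F,G}; that leaves A.
At row 5, column 5: row 5 has {A,B,C,D,E}; column 5 has {A,B,D,F}; that leaves G.
At row 6, column 3: row 6 has {D,E,F,G}; column 3 has {A,C,E,F,G}; that leaves B.
At row 6, column 6: row 6 has {B,D,E,F,G}; column 6 has {A,B,D,E,F,G}; that leaves C.
At row 6, column 7: row 6 has {B,C,D,E,F,G}; column 7 has {B,C,D,E,G}; that leaves A.
At row 7, column 2: row 7 has {A,B,E,F,G}; column 2 has {C,E,G}; that leaves D.
At row 7, column 4: row 7 has {A,B,D,E,F,G}; column 4 has {A,B,D,E,F}; that leaves C.
At row 1, column 5: row 1 has {B,C,D,G}; column 5 has {A,B,D,F,G}; that leaves E.
At row 1, column 7: row 1 has {B,C,D,E,G}; column 7 has {A,B,C,D,E,G}; that leaves F.
At row 2, column 1: row 2 has {E,F}; column 1 has {B,C,D,E,F,G}; that leaves A.
At row 2, column 2: row 2 has {A,E,F}; column 2 has {C,D,E,G}; that leaves B.
At row 2, column 3: row 2 has {A,B,E,F}; column 3 has {A,B,C,E,F,G}; that leaves D.
At row 2, column 4: row 2 has {A,B,D,E,F}; column 4 has {A,B,C,D,E,F}; that leaves G.
At row 2, column 5: row 2 has {A,B,D,E,F,G}; column 5 has {A,B,D,E,F,G}; that leaves C.
At row 5, column 2: row 5 has {A,B,C,D,E,G}; column 2 has {B,C,D,E,G}; that leaves F.
At row 1, column 2: row 1 has {B,C,D,E,F,G}; column 2 has {B,C,D,E,F,G}; that leaves A.

B A C D E G F / A B D G C F E / F E G B A D C / D C F A B E G / C F A E G B D / E G B F D C A / G D E C F A B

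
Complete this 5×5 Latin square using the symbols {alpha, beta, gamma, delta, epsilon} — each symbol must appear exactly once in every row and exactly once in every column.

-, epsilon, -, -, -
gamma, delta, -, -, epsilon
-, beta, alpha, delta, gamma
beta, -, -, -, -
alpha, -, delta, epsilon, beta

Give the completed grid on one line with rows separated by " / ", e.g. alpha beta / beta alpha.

row 1 has {epsilon}; column 1 has {alpha,beta,gamma} — only delta is left for (r1,c1).
row 1 has {delta,epsilon}; column 5 has {beta,gamma,epsilon} — only alpha is left for (r1,c5).
row 2 has {gamma,delta,epsilon}; column 3 has {alpha,delta} — only beta is left for (r2,c3).
row 2 has {beta,gamma,delta,epsilon}; column 4 has {delta,epsilon} — only alpha is left for (r2,c4).
row 3 has {alpha,beta,gamma,delta}; column 1 has {alpha,beta,gamma,delta} — only epsilon is left for (r3,c1).
row 4 has {beta}; column 4 has {alpha,delta,epsilon} — only gamma is left for (r4,c4).
row 4 has {beta,gamma}; column 5 has {alpha,beta,gamma,epsilon} — only delta is left for (r4,c5).
row 5 has {alpha,beta,delta,epsilon}; column 2 has {beta,delta,epsilon} — only gamma is left for (r5,c2).
row 1 has {alpha,delta,epsilon}; column 3 has {alpha,beta,delta} — only gamma is left for (r1,c3).
row 1 has {alpha,gamma,delta,epsilon}; column 4 has {alpha,gamma,delta,epsilon} — only beta is left for (r1,c4).
row 4 has {beta,gamma,delta}; column 2 has {beta,gamma,delta,epsilon} — only alpha is left for (r4,c2).
row 4 has {alpha,beta,gamma,delta}; column 3 has {alpha,beta,gamma,delta} — only epsilon is left for (r4,c3).

delta epsilon gamma beta alpha / gamma delta beta alpha epsilon / epsilon beta alpha delta gamma / beta alpha epsilon gamma delta / alpha gamma delta epsilon beta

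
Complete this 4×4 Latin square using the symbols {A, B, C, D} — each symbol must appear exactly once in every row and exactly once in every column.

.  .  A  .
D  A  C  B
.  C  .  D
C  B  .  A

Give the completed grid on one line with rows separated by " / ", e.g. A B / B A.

B D A C / D A C B / A C B D / C B D A

At row 1, column 1: row 1 has {A}; column 1 has {C,D}; that leaves B.
At row 1, column 2: row 1 has {A,B}; column 2 has {A,B,C}; that leaves D.
At row 1, column 4: row 1 has {A,B,D}; column 4 has {A,B,D}; that leaves C.
At row 3, column 1: row 3 has {C,D}; column 1 has {B,C,D}; that leaves A.
At row 3, column 3: row 3 has {A,C,D}; column 3 has {A,C}; that leaves B.
At row 4, column 3: row 4 has {A,B,C}; column 3 has {A,B,C}; that leaves D.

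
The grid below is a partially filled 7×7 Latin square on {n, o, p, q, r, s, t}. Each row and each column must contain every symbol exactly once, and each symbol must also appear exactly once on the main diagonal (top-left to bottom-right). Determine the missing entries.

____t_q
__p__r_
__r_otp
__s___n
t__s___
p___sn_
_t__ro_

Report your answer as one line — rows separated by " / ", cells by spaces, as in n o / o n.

o p n r t s q / s q p o n r t / q s r n o t p / r o s t q p n / t n o s p q r / p r t q s n o / n t q p r o s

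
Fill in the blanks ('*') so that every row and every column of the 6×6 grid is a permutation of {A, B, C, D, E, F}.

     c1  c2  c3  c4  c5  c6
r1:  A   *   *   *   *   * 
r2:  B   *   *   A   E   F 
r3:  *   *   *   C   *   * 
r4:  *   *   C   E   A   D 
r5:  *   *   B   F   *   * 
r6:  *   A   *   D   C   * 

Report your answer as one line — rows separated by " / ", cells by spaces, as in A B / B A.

A D E B F C / B C D A E F / D F A C B E / F B C E A D / C E B F D A / E A F D C B

(r1,c4) = B
(r2,c3) = D
(r4,c1) = F
(r4,c2) = B
(r5,c5) = D
(r6,c1) = E
(r6,c3) = F
(r6,c6) = B
(r1,c3) = E
(r1,c5) = F
(r1,c6) = C
(r2,c2) = C
(r3,c1) = D
(r3,c3) = A
(r3,c5) = B
(r3,c6) = E
(r5,c1) = C
(r5,c2) = E
(r5,c6) = A
(r1,c2) = D
(r3,c2) = F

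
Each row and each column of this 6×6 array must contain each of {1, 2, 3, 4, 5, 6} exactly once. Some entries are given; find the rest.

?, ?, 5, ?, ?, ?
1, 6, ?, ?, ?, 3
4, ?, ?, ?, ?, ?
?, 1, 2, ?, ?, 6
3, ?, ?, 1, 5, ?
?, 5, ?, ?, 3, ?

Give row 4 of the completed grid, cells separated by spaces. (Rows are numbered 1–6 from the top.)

5 1 2 3 4 6

(r2,c3) = 4
(r2,c5) = 2
(r4,c1) = 5
(r4,c5) = 4
(r5,c3) = 6
(r6,c3) = 1
(r2,c4) = 5
(r3,c3) = 3
(r4,c4) = 3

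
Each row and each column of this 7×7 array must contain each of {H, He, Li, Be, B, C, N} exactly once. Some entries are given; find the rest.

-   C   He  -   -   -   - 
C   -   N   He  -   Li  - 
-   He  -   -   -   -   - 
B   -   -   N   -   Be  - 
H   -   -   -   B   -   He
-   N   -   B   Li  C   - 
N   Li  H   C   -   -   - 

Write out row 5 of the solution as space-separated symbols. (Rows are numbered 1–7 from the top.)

row 4 has {Be,B,N}; column 2 has {He,Li,C,N} — only H is left for (r4,c2).
row 5 has {H,He,B}; column 2 has {H,He,Li,C,N} — only Be is left for (r5,c2).
row 5 has {H,He,Be,B}; column 4 has {He,B,C,N} — only Li is left for (r5,c4).
row 5 has {H,He,Li,Be,B}; column 6 has {Li,Be,C} — only N is left for (r5,c6).
row 6 has {Li,B,C,N}; column 3 has {H,He,N} — only Be is left for (r6,c3).
row 6 has {Li,Be,B,C,N}; column 7 has {He} — only H is left for (r6,c7).
row 2 has {He,Li,C,N}; column 2 has {H,He,Li,Be,C,N} — only B is left for (r2,c2).
row 2 has {He,Li,B,C,N}; column 7 has {H,He} — only Be is left for (r2,c7).
row 5 has {H,He,Li,Be,B,N}; column 3 has {H,He,Be,N} — only C is left for (r5,c3).

H Be C Li B N He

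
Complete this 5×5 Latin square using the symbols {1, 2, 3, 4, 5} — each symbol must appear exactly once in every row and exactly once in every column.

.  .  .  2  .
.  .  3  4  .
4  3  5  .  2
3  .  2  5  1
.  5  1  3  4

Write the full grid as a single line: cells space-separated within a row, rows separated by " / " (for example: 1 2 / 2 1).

5 1 4 2 3 / 1 2 3 4 5 / 4 3 5 1 2 / 3 4 2 5 1 / 2 5 1 3 4

At row 1, column 3: row 1 has {2}; column 3 has {1,2,3,5}; that leaves 4.
At row 2, column 5: row 2 has {3,4}; column 5 has {1,2,4}; that leaves 5.
At row 3, column 4: row 3 has {2,3,4,5}; column 4 has {2,3,4,5}; that leaves 1.
At row 4, column 2: row 4 has {1,2,3,5}; column 2 has {3,5}; that leaves 4.
At row 5, column 1: row 5 has {1,3,4,5}; column 1 has {3,4}; that leaves 2.
At row 1, column 2: row 1 has {2,4}; column 2 has {3,4,5}; that leaves 1.
At row 1, column 5: row 1 has {1,2,4}; column 5 has {1,2,4,5}; that leaves 3.
At row 2, column 1: row 2 has {3,4,5}; column 1 has {2,3,4}; that leaves 1.
At row 2, column 2: row 2 has {1,3,4,5}; column 2 has {1,3,4,5}; that leaves 2.
At row 1, column 1: row 1 has {1,2,3,4}; column 1 has {1,2,3,4}; that leaves 5.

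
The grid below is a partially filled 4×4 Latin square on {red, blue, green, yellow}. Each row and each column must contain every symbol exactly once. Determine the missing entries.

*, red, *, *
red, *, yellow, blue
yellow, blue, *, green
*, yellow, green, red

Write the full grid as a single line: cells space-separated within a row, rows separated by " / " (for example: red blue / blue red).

green red blue yellow / red green yellow blue / yellow blue red green / blue yellow green red

(r1,c3): row 1 has {red}; column 3 has {green,yellow}, so it must be blue.
(r1,c4): row 1 has {red,blue}; column 4 has {red,blue,green}, so it must be yellow.
(r2,c2): row 2 has {red,blue,yellow}; column 2 has {red,blue,yellow}, so it must be green.
(r3,c3): row 3 has {blue,green,yellow}; column 3 has {blue,green,yellow}, so it must be red.
(r4,c1): row 4 has {red,green,yellow}; column 1 has {red,yellow}, so it must be blue.
(r1,c1): row 1 has {red,blue,yellow}; column 1 has {red,blue,yellow}, so it must be green.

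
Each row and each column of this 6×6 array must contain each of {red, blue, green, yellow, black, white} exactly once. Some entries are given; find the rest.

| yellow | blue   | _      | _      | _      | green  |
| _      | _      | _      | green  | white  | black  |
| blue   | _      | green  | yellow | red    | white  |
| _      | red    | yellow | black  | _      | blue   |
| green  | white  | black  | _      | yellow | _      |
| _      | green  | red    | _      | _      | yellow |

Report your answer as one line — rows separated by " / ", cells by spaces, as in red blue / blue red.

yellow blue white red black green / red yellow blue green white black / blue black green yellow red white / white red yellow black green blue / green white black blue yellow red / black green red white blue yellow

(r1,c3) = white
(r1,c4) = red
(r1,c5) = black
(r2,c1) = red
(r2,c2) = yellow
(r2,c3) = blue
(r3,c2) = black
(r4,c1) = white
(r4,c5) = green
(r5,c4) = blue
(r5,c6) = red
(r6,c1) = black
(r6,c4) = white
(r6,c5) = blue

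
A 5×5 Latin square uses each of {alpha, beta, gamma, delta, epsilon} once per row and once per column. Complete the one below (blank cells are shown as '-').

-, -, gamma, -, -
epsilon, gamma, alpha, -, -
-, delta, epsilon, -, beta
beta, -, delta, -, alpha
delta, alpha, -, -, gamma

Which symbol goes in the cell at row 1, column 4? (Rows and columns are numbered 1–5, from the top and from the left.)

(r1,c1) = alpha
(r2,c5) = delta
(r3,c1) = gamma
(r3,c4) = alpha
(r4,c2) = epsilon
(r4,c4) = gamma
(r5,c3) = beta
(r5,c4) = epsilon
(r1,c2) = beta
(r1,c4) = delta

delta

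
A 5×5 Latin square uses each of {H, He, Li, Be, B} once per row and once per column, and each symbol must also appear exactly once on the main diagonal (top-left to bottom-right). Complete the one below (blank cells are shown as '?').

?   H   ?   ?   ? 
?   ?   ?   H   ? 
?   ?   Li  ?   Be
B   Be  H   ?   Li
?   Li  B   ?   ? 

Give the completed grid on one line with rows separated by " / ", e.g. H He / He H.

(r4,c4): row 4 has {H,Li,Be,B}; column 4 has {H}; the diagonal has {Li}, so it must be He.
(r5,c4): row 5 has {Li,B}; column 4 has {H,He}, so it must be Be.
(r5,c5): row 5 has {Li,Be,B}; column 5 has {Li,Be}; the diagonal has {He,Li}, so it must be H.
(r1,c1): row 1 has {H}; column 1 has {B}; the diagonal has {H,He,Li}, so it must be Be.
(r1,c3): row 1 has {H,Be}; column 3 has {H,Li,B}, so it must be He.
(r1,c5): row 1 has {H,He,Be}; column 5 has {H,Li,Be}, so it must be B.
(r2,c2): row 2 has {H}; column 2 has {H,Li,Be}; the diagonal has {H,He,Li,Be}, so it must be B.
(r2,c3): row 2 has {H,B}; column 3 has {H,He,Li,B}, so it must be Be.
(r2,c5): row 2 has {H,Be,B}; column 5 has {H,Li,Be,B}, so it must be He.
(r3,c2): row 3 has {Li,Be}; column 2 has {H,Li,Be,B}, so it must be He.
(r3,c4): row 3 has {He,Li,Be}; column 4 has {H,He,Be}, so it must be B.
(r5,c1): row 5 has {H,Li,Be,B}; column 1 has {Be,B}, so it must be He.
(r1,c4): row 1 has {H,He,Be,B}; column 4 has {H,He,Be,B}, so it must be Li.
(r2,c1): row 2 has {H,He,Be,B}; column 1 has {He,Be,B}, so it must be Li.
(r3,c1): row 3 has {He,Li,Be,B}; column 1 has {He,Li,Be,B}, so it must be H.

Be H He Li B / Li B Be H He / H He Li B Be / B Be H He Li / He Li B Be H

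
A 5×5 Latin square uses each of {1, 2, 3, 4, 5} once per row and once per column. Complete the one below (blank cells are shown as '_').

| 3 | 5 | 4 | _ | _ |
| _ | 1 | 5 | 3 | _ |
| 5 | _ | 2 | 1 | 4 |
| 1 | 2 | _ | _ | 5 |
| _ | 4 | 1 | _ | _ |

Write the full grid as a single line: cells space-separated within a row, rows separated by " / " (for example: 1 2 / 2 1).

row 1 has {3,4,5}; column 4 has {1,3} — only 2 is left for (r1,c4).
row 1 has {2,3,4,5}; column 5 has {4,5} — only 1 is left for (r1,c5).
row 2 has {1,3,5}; column 5 has {1,4,5} — only 2 is left for (r2,c5).
row 3 has {1,2,4,5}; column 2 has {1,2,4,5} — only 3 is left for (r3,c2).
row 4 has {1,2,5}; column 3 has {1,2,4,5} — only 3 is left for (r4,c3).
row 4 has {1,2,3,5}; column 4 has {1,2,3} — only 4 is left for (r4,c4).
row 5 has {1,4}; column 1 has {1,3,5} — only 2 is left for (r5,c1).
row 5 has {1,2,4}; column 4 has {1,2,3,4} — only 5 is left for (r5,c4).
row 5 has {1,2,4,5}; column 5 has {1,2,4,5} — only 3 is left for (r5,c5).
row 2 has {1,2,3,5}; column 1 has {1,2,3,5} — only 4 is left for (r2,c1).

3 5 4 2 1 / 4 1 5 3 2 / 5 3 2 1 4 / 1 2 3 4 5 / 2 4 1 5 3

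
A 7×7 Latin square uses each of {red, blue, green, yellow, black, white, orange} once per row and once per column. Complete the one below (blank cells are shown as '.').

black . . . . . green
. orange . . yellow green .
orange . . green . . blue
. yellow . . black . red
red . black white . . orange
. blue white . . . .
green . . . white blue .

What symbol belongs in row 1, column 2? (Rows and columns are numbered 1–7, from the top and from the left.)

red

(r3,c5) = red
(r5,c2) = green
(r5,c5) = blue
(r5,c6) = yellow
(r6,c1) = yellow
(r6,c7) = black
(r7,c7) = yellow
(r1,c5) = orange
(r2,c7) = white
(r3,c3) = yellow
(r6,c5) = green
(r2,c1) = blue
(r2,c3) = red
(r2,c4) = black
(r4,c1) = white
(r4,c6) = orange
(r6,c6) = red
(r7,c3) = orange
(r7,c4) = red
(r1,c3) = blue
(r1,c4) = yellow
(r1,c6) = white
(r3,c6) = black
(r4,c3) = green
(r4,c4) = blue
(r6,c4) = orange
(r7,c2) = black
(r1,c2) = red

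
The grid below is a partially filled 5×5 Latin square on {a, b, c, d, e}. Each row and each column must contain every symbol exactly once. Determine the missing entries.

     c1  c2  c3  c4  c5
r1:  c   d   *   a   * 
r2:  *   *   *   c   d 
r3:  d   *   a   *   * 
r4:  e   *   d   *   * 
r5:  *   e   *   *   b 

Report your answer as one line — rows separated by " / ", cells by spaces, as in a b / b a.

c d b a e / b a e c d / d b a e c / e c d b a / a e c d b

Cell (r1,c5): row 1 has {a,c,d}; column 5 has {b,d} → e.
Cell (r3,c5): row 3 has {a,d}; column 5 has {b,d,e} → c.
Cell (r4,c4): row 4 has {d,e}; column 4 has {a,c} → b.
Cell (r4,c5): row 4 has {b,d,e}; column 5 has {b,c,d,e} → a.
Cell (r5,c1): row 5 has {b,e}; column 1 has {c,d,e} → a.
Cell (r5,c3): row 5 has {a,b,e}; column 3 has {a,d} → c.
Cell (r5,c4): row 5 has {a,b,c,e}; column 4 has {a,b,c} → d.
Cell (r1,c3): row 1 has {a,c,d,e}; column 3 has {a,c,d} → b.
Cell (r2,c1): row 2 has {c,d}; column 1 has {a,c,d,e} → b.
Cell (r2,c2): row 2 has {b,c,d}; column 2 has {d,e} → a.
Cell (r2,c3): row 2 has {a,b,c,d}; column 3 has {a,b,c,d} → e.
Cell (r3,c2): row 3 has {a,c,d}; column 2 has {a,d,e} → b.
Cell (r3,c4): row 3 has {a,b,c,d}; column 4 has {a,b,c,d} → e.
Cell (r4,c2): row 4 has {a,b,d,e}; column 2 has {a,b,d,e} → c.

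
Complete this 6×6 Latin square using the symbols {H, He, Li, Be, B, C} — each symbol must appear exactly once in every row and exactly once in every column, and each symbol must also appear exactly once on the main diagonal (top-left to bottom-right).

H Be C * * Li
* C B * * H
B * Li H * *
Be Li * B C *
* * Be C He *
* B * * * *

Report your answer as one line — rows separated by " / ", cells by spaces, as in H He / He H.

row 1 has {H,Li,Be,C}; column 4 has {H,B,C} — only He is left for (r1,c4).
row 1 has {H,He,Li,Be,C}; column 5 has {He,C} — only B is left for (r1,c5).
row 3 has {H,Li,B}; column 2 has {Li,Be,B,C} — only He is left for (r3,c2).
row 3 has {H,He,Li,B}; column 5 has {He,B,C} — only Be is left for (r3,c5).
row 3 has {H,He,Li,Be,B}; column 6 has {H,Li} — only C is left for (r3,c6).
row 4 has {Li,Be,B,C}; column 6 has {H,Li,C} — only He is left for (r4,c6).
row 5 has {He,Be,C}; column 1 has {H,Be,B} — only Li is left for (r5,c1).
row 5 has {He,Li,Be,C}; column 2 has {He,Li,Be,B,C} — only H is left for (r5,c2).
row 5 has {H,He,Li,Be,C}; column 6 has {H,He,Li,C} — only B is left for (r5,c6).
row 6 has {B}; column 6 has {H,He,Li,B,C}; the diagonal has {H,He,Li,B,C} — only Be is left for (r6,c6).
row 2 has {H,B,C}; column 1 has {H,Li,Be,B} — only He is left for (r2,c1).
row 2 has {H,He,B,C}; column 5 has {He,Be,B,C} — only Li is left for (r2,c5).
row 4 has {He,Li,Be,B,C}; column 3 has {Li,Be,B,C} — only H is left for (r4,c3).
row 6 has {Be,B}; column 1 has {H,He,Li,Be,B} — only C is left for (r6,c1).
row 6 has {Be,B,C}; column 3 has {H,Li,Be,B,C} — only He is left for (r6,c3).
row 6 has {He,Be,B,C}; column 4 has {H,He,B,C} — only Li is left for (r6,c4).
row 6 has {He,Li,Be,B,C}; column 5 has {He,Li,Be,B,C} — only H is left for (r6,c5).
row 2 has {H,He,Li,B,C}; column 4 has {H,He,Li,B,C} — only Be is left for (r2,c4).

H Be C He B Li / He C B Be Li H / B He Li H Be C / Be Li H B C He / Li H Be C He B / C B He Li H Be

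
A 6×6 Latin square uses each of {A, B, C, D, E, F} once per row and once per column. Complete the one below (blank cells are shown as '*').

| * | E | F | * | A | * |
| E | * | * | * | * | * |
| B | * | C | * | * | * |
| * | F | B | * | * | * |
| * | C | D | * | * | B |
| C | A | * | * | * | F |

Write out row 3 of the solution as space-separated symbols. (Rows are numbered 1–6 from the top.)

(r1,c1) = D
(r1,c6) = C
(r2,c3) = A
(r2,c6) = D
(r3,c2) = D
(r4,c1) = A
(r4,c6) = E
(r5,c1) = F
(r5,c5) = E
(r6,c3) = E
(r1,c4) = B
(r2,c2) = B
(r3,c5) = F
(r3,c6) = A
(r5,c4) = A
(r6,c4) = D
(r6,c5) = B
(r2,c5) = C
(r3,c4) = E

B D C E F A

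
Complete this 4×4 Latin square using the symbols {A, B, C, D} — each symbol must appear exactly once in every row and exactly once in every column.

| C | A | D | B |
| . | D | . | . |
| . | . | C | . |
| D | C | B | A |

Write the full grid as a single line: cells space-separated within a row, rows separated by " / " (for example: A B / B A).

row 2 has {D}; column 3 has {B,C,D} — only A is left for (r2,c3).
row 2 has {A,D}; column 4 has {A,B} — only C is left for (r2,c4).
row 3 has {C}; column 2 has {A,C,D} — only B is left for (r3,c2).
row 3 has {B,C}; column 4 has {A,B,C} — only D is left for (r3,c4).
row 2 has {A,C,D}; column 1 has {C,D} — only B is left for (r2,c1).
row 3 has {B,C,D}; column 1 has {B,C,D} — only A is left for (r3,c1).

C A D B / B D A C / A B C D / D C B A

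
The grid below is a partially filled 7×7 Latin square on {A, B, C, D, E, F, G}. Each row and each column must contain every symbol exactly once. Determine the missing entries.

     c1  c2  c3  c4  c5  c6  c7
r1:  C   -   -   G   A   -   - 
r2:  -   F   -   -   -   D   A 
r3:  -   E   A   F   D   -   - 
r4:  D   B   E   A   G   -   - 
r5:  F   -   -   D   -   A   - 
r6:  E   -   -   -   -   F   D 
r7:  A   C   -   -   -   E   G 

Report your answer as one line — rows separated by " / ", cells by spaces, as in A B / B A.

C D F G A B E / G F B E C D A / B E A F D G C / D B E A G C F / F G C D E A B / E A G C B F D / A C D B F E G

Cell (r1,c2): row 1 has {A,C,G}; column 2 has {B,C,E,F} → D.
Cell (r1,c6): row 1 has {A,C,D,G}; column 6 has {A,D,E,F} → B.
Cell (r4,c6): row 4 has {A,B,D,E,G}; column 6 has {A,B,D,E,F} → C.
Cell (r4,c7): row 4 has {A,B,C,D,E,G}; column 7 has {A,D,G} → F.
Cell (r5,c2): row 5 has {A,D,F}; column 2 has {B,C,D,E,F} → G.
Cell (r6,c2): row 6 has {D,E,F}; column 2 has {B,C,D,E,F,G} → A.
Cell (r7,c4): row 7 has {A,C,E,G}; column 4 has {A,D,F,G} → B.
Cell (r7,c5): row 7 has {A,B,C,E,G}; column 5 has {A,D,G} → F.
Cell (r1,c3): row 1 has {A,B,C,D,G}; column 3 has {A,E} → F.
Cell (r1,c7): row 1 has {A,B,C,D,F,G}; column 7 has {A,D,F,G} → E.
Cell (r3,c6): row 3 has {A,D,E,F}; column 6 has {A,B,C,D,E,F} → G.
Cell (r6,c4): row 6 has {A,D,E,F}; column 4 has {A,B,D,F,G} → C.
Cell (r6,c5): row 6 has {A,C,D,E,F}; column 5 has {A,D,F,G} → B.
Cell (r7,c3): row 7 has {A,B,C,E,F,G}; column 3 has {A,E,F} → D.
Cell (r2,c4): row 2 has {A,D,F}; column 4 has {A,B,C,D,F,G} → E.
Cell (r2,c5): row 2 has {A,D,E,F}; column 5 has {A,B,D,F,G} → C.
Cell (r3,c1): row 3 has {A,D,E,F,G}; column 1 has {A,C,D,E,F} → B.
Cell (r3,c7): row 3 has {A,B,D,E,F,G}; column 7 has {A,D,E,F,G} → C.
Cell (r5,c5): row 5 has {A,D,F,G}; column 5 has {A,B,C,D,F,G} → E.
Cell (r5,c7): row 5 has {A,D,E,F,G}; column 7 has {A,C,D,E,F,G} → B.
Cell (r6,c3): row 6 has {A,B,C,D,E,F}; column 3 has {A,D,E,F} → G.
Cell (r2,c1): row 2 has {A,C,D,E,F}; column 1 has {A,B,C,D,E,F} → G.
Cell (r2,c3): row 2 has {A,C,D,E,F,G}; column 3 has {A,D,E,F,G} → B.
Cell (r5,c3): row 5 has {A,B,D,E,F,G}; column 3 has {A,B,D,E,F,G} → C.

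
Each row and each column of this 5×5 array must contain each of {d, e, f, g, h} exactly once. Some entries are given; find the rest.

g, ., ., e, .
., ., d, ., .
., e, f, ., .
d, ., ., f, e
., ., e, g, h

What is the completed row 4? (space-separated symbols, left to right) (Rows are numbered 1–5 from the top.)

Cell (r1,c3): row 1 has {e,g}; column 3 has {d,e,f} → h.
Cell (r2,c4): row 2 has {d}; column 4 has {e,f,g} → h.
Cell (r3,c1): row 3 has {e,f}; column 1 has {d,g} → h.
Cell (r3,c4): row 3 has {e,f,h}; column 4 has {e,f,g,h} → d.
Cell (r3,c5): row 3 has {d,e,f,h}; column 5 has {e,h} → g.
Cell (r4,c3): row 4 has {d,e,f}; column 3 has {d,e,f,h} → g.
Cell (r5,c1): row 5 has {e,g,h}; column 1 has {d,g,h} → f.
Cell (r5,c2): row 5 has {e,f,g,h}; column 2 has {e} → d.
Cell (r1,c2): row 1 has {e,g,h}; column 2 has {d,e} → f.
Cell (r1,c5): row 1 has {e,f,g,h}; column 5 has {e,g,h} → d.
Cell (r2,c1): row 2 has {d,h}; column 1 has {d,f,g,h} → e.
Cell (r2,c2): row 2 has {d,e,h}; column 2 has {d,e,f} → g.
Cell (r2,c5): row 2 has {d,e,g,h}; column 5 has {d,e,g,h} → f.
Cell (r4,c2): row 4 has {d,e,f,g}; column 2 has {d,e,f,g} → h.

d h g f e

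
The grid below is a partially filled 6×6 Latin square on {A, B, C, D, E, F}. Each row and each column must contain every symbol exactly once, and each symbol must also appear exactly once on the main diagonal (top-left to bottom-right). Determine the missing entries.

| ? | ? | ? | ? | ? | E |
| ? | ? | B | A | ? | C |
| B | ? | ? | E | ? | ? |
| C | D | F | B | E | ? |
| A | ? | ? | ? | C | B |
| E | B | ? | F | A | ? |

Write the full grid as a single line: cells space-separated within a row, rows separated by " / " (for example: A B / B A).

F A D C B E / D E B A F C / B C A E D F / C D F B E A / A F E D C B / E B C F A D

(r4,c6): row 4 has {B,C,D,E,F}; column 6 has {B,C,E}, so it must be A.
(r5,c4): row 5 has {A,B,C}; column 4 has {A,B,E,F}, so it must be D.
(r6,c6): row 6 has {A,B,E,F}; column 6 has {A,B,C,E}; the diagonal has {B,C}, so it must be D.
(r1,c1): row 1 has {E}; column 1 has {A,B,C,E}; the diagonal has {B,C,D}, so it must be F.
(r1,c4): row 1 has {E,F}; column 4 has {A,B,D,E,F}, so it must be C.
(r2,c1): row 2 has {A,B,C}; column 1 has {A,B,C,E,F}, so it must be D.
(r2,c2): row 2 has {A,B,C,D}; column 2 has {B,D}; the diagonal has {B,C,D,F}, so it must be E.
(r2,c5): row 2 has {A,B,C,D,E}; column 5 has {A,C,E}, so it must be F.
(r3,c3): row 3 has {B,E}; column 3 has {B,F}; the diagonal has {B,C,D,E,F}, so it must be A.
(r3,c5): row 3 has {A,B,E}; column 5 has {A,C,E,F}, so it must be D.
(r3,c6): row 3 has {A,B,D,E}; column 6 has {A,B,C,D,E}, so it must be F.
(r5,c2): row 5 has {A,B,C,D}; column 2 has {B,D,E}, so it must be F.
(r5,c3): row 5 has {A,B,C,D,F}; column 3 has {A,B,F}, so it must be E.
(r6,c3): row 6 has {A,B,D,E,F}; column 3 has {A,B,E,F}, so it must be C.
(r1,c2): row 1 has {C,E,F}; column 2 has {B,D,E,F}, so it must be A.
(r1,c3): row 1 has {A,C,E,F}; column 3 has {A,B,C,E,F}, so it must be D.
(r1,c5): row 1 has {A,C,D,E,F}; column 5 has {A,C,D,E,F}, so it must be B.
(r3,c2): row 3 has {A,B,D,E,F}; column 2 has {A,B,D,E,F}, so it must be C.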